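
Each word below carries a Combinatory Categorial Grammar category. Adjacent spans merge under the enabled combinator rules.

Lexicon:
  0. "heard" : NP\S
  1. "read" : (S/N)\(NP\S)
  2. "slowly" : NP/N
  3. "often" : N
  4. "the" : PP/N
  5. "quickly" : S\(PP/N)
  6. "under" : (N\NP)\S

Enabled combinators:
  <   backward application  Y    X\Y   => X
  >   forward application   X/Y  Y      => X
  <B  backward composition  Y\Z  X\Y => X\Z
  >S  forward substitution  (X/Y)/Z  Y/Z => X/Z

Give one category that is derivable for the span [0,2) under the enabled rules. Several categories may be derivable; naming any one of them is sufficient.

[0,7] S   >
  [0,2] S/N   <
    [0,1] "heard" : NP\S
    [1,2] "read" : (S/N)\(NP\S)
  [2,7] N   <
    [2,4] NP   >
      [2,3] "slowly" : NP/N
      [3,4] "often" : N
    [4,7] N\NP   <
      [4,6] S   <
        [4,5] "the" : PP/N
        [5,6] "quickly" : S\(PP/N)
      [6,7] "under" : (N\NP)\S

S/N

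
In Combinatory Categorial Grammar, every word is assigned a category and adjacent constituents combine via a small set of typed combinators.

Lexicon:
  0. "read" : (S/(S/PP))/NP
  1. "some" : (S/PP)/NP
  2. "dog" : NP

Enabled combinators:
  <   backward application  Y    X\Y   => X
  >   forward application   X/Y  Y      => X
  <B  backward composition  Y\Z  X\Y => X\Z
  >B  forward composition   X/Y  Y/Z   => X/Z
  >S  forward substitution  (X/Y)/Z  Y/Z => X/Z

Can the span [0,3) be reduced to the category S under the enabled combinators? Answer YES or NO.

[0,3] S   >
  [0,2] S/NP   >S
    [0,1] "read" : (S/(S/PP))/NP
    [1,2] "some" : (S/PP)/NP
  [2,3] "dog" : NP

YES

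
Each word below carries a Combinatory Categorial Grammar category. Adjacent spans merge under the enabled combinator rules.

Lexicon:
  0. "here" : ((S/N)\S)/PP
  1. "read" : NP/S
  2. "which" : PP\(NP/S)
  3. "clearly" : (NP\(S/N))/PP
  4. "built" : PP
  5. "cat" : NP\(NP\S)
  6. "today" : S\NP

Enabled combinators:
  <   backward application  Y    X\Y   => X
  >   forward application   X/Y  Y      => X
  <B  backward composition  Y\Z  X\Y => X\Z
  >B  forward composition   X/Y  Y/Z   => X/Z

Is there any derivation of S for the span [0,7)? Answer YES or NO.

YES

[0,7] S   <
  [0,6] NP   <
    [0,5] NP\S   <B
      [0,3] (S/N)\S   >
        [0,1] "here" : ((S/N)\S)/PP
        [1,3] PP   <
          [1,2] "read" : NP/S
          [2,3] "which" : PP\(NP/S)
      [3,5] NP\(S/N)   >
        [3,4] "clearly" : (NP\(S/N))/PP
        [4,5] "built" : PP
    [5,6] "cat" : NP\(NP\S)
  [6,7] "today" : S\NP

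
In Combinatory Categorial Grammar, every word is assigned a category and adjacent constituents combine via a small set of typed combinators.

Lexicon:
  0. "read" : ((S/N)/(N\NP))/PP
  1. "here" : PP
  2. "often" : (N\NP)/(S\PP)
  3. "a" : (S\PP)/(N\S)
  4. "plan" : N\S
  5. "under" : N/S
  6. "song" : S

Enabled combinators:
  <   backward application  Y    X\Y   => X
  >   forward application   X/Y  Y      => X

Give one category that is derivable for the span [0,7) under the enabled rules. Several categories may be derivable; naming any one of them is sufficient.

S

[0,7] S   >
  [0,5] S/N   >
    [0,2] (S/N)/(N\NP)   >
      [0,1] "read" : ((S/N)/(N\NP))/PP
      [1,2] "here" : PP
    [2,5] N\NP   >
      [2,3] "often" : (N\NP)/(S\PP)
      [3,5] S\PP   >
        [3,4] "a" : (S\PP)/(N\S)
        [4,5] "plan" : N\S
  [5,7] N   >
    [5,6] "under" : N/S
    [6,7] "song" : S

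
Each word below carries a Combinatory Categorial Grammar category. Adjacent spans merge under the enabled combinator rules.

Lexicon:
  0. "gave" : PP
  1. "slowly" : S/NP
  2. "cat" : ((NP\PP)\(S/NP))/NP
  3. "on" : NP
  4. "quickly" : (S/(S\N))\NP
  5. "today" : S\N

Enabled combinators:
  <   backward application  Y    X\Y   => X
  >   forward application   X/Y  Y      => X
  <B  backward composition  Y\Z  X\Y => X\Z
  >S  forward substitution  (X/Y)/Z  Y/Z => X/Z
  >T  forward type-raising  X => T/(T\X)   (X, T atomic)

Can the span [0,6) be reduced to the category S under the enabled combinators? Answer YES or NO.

YES

[0,6] S   >
  [0,5] S/(S\N)   <
    [0,4] NP   >
      [0,1] NP/(NP\PP)   >T
        [0,1] "gave" : PP
      [1,4] NP\PP   <
        [1,2] "slowly" : S/NP
        [2,4] (NP\PP)\(S/NP)   >
          [2,3] "cat" : ((NP\PP)\(S/NP))/NP
          [3,4] "on" : NP
    [4,5] "quickly" : (S/(S\N))\NP
  [5,6] "today" : S\N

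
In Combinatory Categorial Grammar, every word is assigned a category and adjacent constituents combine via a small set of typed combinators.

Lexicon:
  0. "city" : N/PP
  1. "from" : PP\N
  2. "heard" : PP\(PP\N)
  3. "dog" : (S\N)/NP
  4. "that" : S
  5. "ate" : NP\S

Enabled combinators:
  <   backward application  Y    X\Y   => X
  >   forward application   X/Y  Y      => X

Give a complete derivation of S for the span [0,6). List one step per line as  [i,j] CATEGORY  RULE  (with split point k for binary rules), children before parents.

[0,6] S   <
  [0,3] N   >
    [0,1] "city" : N/PP
    [1,3] PP   <
      [1,2] "from" : PP\N
      [2,3] "heard" : PP\(PP\N)
  [3,6] S\N   >
    [3,4] "dog" : (S\N)/NP
    [4,6] NP   <
      [4,5] "that" : S
      [5,6] "ate" : NP\S

[0,1] N/PP  lex  "city"
[1,2] PP\N  lex  "from"
[2,3] PP\(PP\N)  lex  "heard"
[1,3] PP  <  k=2
[0,3] N  >  k=1
[3,4] (S\N)/NP  lex  "dog"
[4,5] S  lex  "that"
[5,6] NP\S  lex  "ate"
[4,6] NP  <  k=5
[3,6] S\N  >  k=4
[0,6] S  <  k=3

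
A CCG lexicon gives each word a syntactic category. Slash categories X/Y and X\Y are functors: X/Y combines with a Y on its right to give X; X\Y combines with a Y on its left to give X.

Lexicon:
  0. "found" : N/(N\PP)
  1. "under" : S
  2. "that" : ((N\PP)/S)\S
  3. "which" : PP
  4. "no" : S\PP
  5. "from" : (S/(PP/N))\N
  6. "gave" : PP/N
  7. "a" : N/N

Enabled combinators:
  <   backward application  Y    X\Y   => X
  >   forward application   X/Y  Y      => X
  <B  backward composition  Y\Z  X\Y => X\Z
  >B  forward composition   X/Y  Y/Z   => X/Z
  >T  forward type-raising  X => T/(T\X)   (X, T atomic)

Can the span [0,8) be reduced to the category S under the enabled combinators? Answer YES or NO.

YES

[0,8] S   >
  [0,6] S/(PP/N)   <
    [0,5] N   >
      [0,3] N/S   >B
        [0,1] "found" : N/(N\PP)
        [1,3] (N\PP)/S   <
          [1,2] "under" : S
          [2,3] "that" : ((N\PP)/S)\S
      [3,5] S   <
        [3,4] "which" : PP
        [4,5] "no" : S\PP
    [5,6] "from" : (S/(PP/N))\N
  [6,8] PP/N   >B
    [6,7] "gave" : PP/N
    [7,8] "a" : N/N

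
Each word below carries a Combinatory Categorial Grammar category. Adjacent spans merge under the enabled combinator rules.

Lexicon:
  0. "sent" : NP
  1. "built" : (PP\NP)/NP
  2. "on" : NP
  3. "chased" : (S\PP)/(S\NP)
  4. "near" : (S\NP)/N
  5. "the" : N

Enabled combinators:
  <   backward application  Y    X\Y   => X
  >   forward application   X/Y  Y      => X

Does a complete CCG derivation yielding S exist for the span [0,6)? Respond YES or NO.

[0,6] S   <
  [0,3] PP   <
    [0,1] "sent" : NP
    [1,3] PP\NP   >
      [1,2] "built" : (PP\NP)/NP
      [2,3] "on" : NP
  [3,6] S\PP   >
    [3,4] "chased" : (S\PP)/(S\NP)
    [4,6] S\NP   >
      [4,5] "near" : (S\NP)/N
      [5,6] "the" : N

YES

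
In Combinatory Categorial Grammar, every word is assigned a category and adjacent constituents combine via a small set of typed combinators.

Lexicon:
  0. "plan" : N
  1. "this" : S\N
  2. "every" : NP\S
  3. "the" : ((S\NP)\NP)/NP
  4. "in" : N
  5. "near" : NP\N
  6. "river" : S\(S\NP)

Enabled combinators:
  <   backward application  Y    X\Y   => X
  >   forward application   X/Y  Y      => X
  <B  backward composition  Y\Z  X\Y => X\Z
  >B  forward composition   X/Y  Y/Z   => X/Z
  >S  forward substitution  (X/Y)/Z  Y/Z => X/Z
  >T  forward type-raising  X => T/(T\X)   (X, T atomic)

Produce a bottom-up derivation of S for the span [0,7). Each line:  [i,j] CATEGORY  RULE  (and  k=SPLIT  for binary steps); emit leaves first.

[0,7] S   <
  [0,6] S\NP   <
    [0,3] NP   <
      [0,2] S   >
        [0,1] S/(S\N)   >T
          [0,1] "plan" : N
        [1,2] "this" : S\N
      [2,3] "every" : NP\S
    [3,6] (S\NP)\NP   >
      [3,4] "the" : ((S\NP)\NP)/NP
      [4,6] NP   >
        [4,5] NP/(NP\N)   >T
          [4,5] "in" : N
        [5,6] "near" : NP\N
  [6,7] "river" : S\(S\NP)

[0,1] N  lex  "plan"
[0,1] S/(S\N)  >T
[1,2] S\N  lex  "this"
[0,2] S  >  k=1
[2,3] NP\S  lex  "every"
[0,3] NP  <  k=2
[3,4] ((S\NP)\NP)/NP  lex  "the"
[4,5] N  lex  "in"
[4,5] NP/(NP\N)  >T
[5,6] NP\N  lex  "near"
[4,6] NP  >  k=5
[3,6] (S\NP)\NP  >  k=4
[0,6] S\NP  <  k=3
[6,7] S\(S\NP)  lex  "river"
[0,7] S  <  k=6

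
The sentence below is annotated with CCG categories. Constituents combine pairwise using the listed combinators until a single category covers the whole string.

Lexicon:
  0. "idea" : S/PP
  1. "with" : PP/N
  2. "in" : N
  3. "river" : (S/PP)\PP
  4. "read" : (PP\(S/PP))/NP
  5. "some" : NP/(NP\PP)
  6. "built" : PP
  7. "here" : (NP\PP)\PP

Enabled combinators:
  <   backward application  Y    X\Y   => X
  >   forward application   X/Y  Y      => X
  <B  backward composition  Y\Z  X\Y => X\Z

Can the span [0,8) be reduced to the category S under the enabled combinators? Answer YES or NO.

[0,8] S   >
  [0,1] "idea" : S/PP
  [1,8] PP   <
    [1,4] S/PP   <
      [1,3] PP   >
        [1,2] "with" : PP/N
        [2,3] "in" : N
      [3,4] "river" : (S/PP)\PP
    [4,8] PP\(S/PP)   >
      [4,5] "read" : (PP\(S/PP))/NP
      [5,8] NP   >
        [5,6] "some" : NP/(NP\PP)
        [6,8] NP\PP   <
          [6,7] "built" : PP
          [7,8] "here" : (NP\PP)\PP

YES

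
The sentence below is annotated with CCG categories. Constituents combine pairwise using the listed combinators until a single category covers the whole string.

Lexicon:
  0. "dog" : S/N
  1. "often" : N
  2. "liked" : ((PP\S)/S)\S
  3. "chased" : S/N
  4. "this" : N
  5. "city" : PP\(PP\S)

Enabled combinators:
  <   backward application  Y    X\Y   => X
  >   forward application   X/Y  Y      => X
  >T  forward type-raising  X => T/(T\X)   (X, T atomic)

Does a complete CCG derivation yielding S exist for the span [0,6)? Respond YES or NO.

NO

S/N N ((PP\S)/S)\S S/N N PP\(PP\S)
CKY chart[0,6] = {N/(N\PP), NP/(NP\PP), PP, PP/(PP\PP), S/(S\PP)}; S ∉ chart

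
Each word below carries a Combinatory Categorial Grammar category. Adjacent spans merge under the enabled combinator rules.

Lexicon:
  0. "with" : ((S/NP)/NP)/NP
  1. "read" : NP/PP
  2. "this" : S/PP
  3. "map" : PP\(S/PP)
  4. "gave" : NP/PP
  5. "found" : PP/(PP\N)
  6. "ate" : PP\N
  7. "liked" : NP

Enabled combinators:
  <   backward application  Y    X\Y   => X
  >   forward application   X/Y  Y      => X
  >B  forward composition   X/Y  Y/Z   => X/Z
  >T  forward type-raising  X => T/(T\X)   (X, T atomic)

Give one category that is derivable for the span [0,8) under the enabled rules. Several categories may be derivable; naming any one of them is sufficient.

[0,8] S   >
  [0,7] S/NP   >
    [0,4] (S/NP)/NP   >
      [0,1] "with" : ((S/NP)/NP)/NP
      [1,4] NP   >
        [1,2] "read" : NP/PP
        [2,4] PP   <
          [2,3] "this" : S/PP
          [3,4] "map" : PP\(S/PP)
    [4,7] NP   >
      [4,5] "gave" : NP/PP
      [5,7] PP   >
        [5,6] "found" : PP/(PP\N)
        [6,7] "ate" : PP\N
  [7,8] "liked" : NP

S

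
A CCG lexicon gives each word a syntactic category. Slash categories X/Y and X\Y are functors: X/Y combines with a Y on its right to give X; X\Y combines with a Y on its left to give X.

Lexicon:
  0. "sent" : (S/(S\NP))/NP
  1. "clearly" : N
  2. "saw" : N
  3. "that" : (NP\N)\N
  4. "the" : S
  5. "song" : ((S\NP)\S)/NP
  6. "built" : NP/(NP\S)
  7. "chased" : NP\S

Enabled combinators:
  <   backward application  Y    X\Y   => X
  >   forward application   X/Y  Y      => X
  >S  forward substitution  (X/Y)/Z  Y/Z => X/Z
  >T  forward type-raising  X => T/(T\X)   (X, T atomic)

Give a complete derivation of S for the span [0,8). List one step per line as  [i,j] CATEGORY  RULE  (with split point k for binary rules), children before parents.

[0,8] S   >
  [0,4] S/(S\NP)   >
    [0,1] "sent" : (S/(S\NP))/NP
    [1,4] NP   <
      [1,2] "clearly" : N
      [2,4] NP\N   <
        [2,3] "saw" : N
        [3,4] "that" : (NP\N)\N
  [4,8] S\NP   <
    [4,5] "the" : S
    [5,8] (S\NP)\S   >
      [5,6] "song" : ((S\NP)\S)/NP
      [6,8] NP   >
        [6,7] "built" : NP/(NP\S)
        [7,8] "chased" : NP\S

[0,1] (S/(S\NP))/NP  lex  "sent"
[1,2] N  lex  "clearly"
[2,3] N  lex  "saw"
[3,4] (NP\N)\N  lex  "that"
[2,4] NP\N  <  k=3
[1,4] NP  <  k=2
[0,4] S/(S\NP)  >  k=1
[4,5] S  lex  "the"
[5,6] ((S\NP)\S)/NP  lex  "song"
[6,7] NP/(NP\S)  lex  "built"
[7,8] NP\S  lex  "chased"
[6,8] NP  >  k=7
[5,8] (S\NP)\S  >  k=6
[4,8] S\NP  <  k=5
[0,8] S  >  k=4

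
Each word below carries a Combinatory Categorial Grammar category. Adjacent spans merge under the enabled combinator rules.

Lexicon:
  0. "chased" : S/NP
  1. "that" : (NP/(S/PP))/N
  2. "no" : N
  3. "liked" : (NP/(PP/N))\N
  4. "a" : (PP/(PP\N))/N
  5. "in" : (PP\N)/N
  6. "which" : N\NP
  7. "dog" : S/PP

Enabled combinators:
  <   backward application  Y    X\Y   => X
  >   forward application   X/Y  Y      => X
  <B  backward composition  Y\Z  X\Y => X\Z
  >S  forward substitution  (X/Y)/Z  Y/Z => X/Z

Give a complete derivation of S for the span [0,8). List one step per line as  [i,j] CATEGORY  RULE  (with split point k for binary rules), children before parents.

[0,8] S   >
  [0,1] "chased" : S/NP
  [1,8] NP   >
    [1,7] NP/(S/PP)   >
      [1,2] "that" : (NP/(S/PP))/N
      [2,7] N   <
        [2,6] NP   >
          [2,4] NP/(PP/N)   <
            [2,3] "no" : N
            [3,4] "liked" : (NP/(PP/N))\N
          [4,6] PP/N   >S
            [4,5] "a" : (PP/(PP\N))/N
            [5,6] "in" : (PP\N)/N
        [6,7] "which" : N\NP
    [7,8] "dog" : S/PP

[0,1] S/NP  lex  "chased"
[1,2] (NP/(S/PP))/N  lex  "that"
[2,3] N  lex  "no"
[3,4] (NP/(PP/N))\N  lex  "liked"
[2,4] NP/(PP/N)  <  k=3
[4,5] (PP/(PP\N))/N  lex  "a"
[5,6] (PP\N)/N  lex  "in"
[4,6] PP/N  >S  k=5
[2,6] NP  >  k=4
[6,7] N\NP  lex  "which"
[2,7] N  <  k=6
[1,7] NP/(S/PP)  >  k=2
[7,8] S/PP  lex  "dog"
[1,8] NP  >  k=7
[0,8] S  >  k=1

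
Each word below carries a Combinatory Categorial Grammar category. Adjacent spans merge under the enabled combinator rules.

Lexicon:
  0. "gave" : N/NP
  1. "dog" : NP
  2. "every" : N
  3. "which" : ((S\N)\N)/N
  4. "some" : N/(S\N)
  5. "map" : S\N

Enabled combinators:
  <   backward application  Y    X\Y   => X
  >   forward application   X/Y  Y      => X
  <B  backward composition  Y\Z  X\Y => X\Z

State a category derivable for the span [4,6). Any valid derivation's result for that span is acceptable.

[0,6] S   <
  [0,2] N   >
    [0,1] "gave" : N/NP
    [1,2] "dog" : NP
  [2,6] S\N   <
    [2,3] "every" : N
    [3,6] (S\N)\N   >
      [3,4] "which" : ((S\N)\N)/N
      [4,6] N   >
        [4,5] "some" : N/(S\N)
        [5,6] "map" : S\N

N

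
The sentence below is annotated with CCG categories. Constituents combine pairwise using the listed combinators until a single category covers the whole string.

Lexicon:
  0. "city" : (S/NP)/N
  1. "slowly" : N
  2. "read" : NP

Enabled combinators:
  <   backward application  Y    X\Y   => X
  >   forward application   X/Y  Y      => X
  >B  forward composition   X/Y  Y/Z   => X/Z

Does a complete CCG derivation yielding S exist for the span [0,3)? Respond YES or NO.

[0,3] S   >
  [0,2] S/NP   >
    [0,1] "city" : (S/NP)/N
    [1,2] "slowly" : N
  [2,3] "read" : NP

YES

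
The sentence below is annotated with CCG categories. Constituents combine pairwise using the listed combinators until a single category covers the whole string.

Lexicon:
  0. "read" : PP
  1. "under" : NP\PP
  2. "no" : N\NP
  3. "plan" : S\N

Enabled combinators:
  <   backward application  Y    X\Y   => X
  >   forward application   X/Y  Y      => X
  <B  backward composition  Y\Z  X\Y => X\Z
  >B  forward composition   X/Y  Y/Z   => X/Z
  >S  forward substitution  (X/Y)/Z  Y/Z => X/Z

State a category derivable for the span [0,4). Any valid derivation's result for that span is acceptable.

S

[0,4] S   <
  [0,2] NP   <
    [0,1] "read" : PP
    [1,2] "under" : NP\PP
  [2,4] S\NP   <B
    [2,3] "no" : N\NP
    [3,4] "plan" : S\N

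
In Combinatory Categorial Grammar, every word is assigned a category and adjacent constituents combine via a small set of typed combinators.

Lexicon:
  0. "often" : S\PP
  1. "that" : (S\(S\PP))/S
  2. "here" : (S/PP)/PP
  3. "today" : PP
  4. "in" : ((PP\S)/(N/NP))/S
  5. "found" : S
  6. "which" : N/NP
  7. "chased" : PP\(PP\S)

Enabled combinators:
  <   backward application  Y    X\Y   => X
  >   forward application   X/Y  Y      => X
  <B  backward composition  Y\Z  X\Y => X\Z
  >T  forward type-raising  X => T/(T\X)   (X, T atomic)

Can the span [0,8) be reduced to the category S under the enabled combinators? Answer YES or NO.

[0,8] S   <
  [0,1] "often" : S\PP
  [1,8] S\(S\PP)   >
    [1,2] "that" : (S\(S\PP))/S
    [2,8] S   >
      [2,4] S/PP   >
        [2,3] "here" : (S/PP)/PP
        [3,4] "today" : PP
      [4,8] PP   <
        [4,7] PP\S   >
          [4,6] (PP\S)/(N/NP)   >
            [4,5] "in" : ((PP\S)/(N/NP))/S
            [5,6] "found" : S
          [6,7] "which" : N/NP
        [7,8] "chased" : PP\(PP\S)

YES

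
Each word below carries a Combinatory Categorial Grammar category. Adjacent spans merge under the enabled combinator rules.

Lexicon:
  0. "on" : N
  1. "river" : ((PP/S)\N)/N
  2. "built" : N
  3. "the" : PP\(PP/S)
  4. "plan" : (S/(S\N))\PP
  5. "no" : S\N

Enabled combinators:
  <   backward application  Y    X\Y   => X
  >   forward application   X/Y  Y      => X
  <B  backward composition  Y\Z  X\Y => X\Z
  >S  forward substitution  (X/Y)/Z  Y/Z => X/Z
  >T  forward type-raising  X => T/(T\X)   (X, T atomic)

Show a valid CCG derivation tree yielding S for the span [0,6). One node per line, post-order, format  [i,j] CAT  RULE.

[0,1] N  lex  "on"
[1,2] ((PP/S)\N)/N  lex  "river"
[2,3] N  lex  "built"
[1,3] (PP/S)\N  >  k=2
[3,4] PP\(PP/S)  lex  "the"
[1,4] PP\N  <B  k=3
[0,4] PP  <  k=1
[4,5] (S/(S\N))\PP  lex  "plan"
[0,5] S/(S\N)  <  k=4
[5,6] S\N  lex  "no"
[0,6] S  >  k=5

[0,6] S   >
  [0,5] S/(S\N)   <
    [0,4] PP   <
      [0,1] "on" : N
      [1,4] PP\N   <B
        [1,3] (PP/S)\N   >
          [1,2] "river" : ((PP/S)\N)/N
          [2,3] "built" : N
        [3,4] "the" : PP\(PP/S)
    [4,5] "plan" : (S/(S\N))\PP
  [5,6] "no" : S\N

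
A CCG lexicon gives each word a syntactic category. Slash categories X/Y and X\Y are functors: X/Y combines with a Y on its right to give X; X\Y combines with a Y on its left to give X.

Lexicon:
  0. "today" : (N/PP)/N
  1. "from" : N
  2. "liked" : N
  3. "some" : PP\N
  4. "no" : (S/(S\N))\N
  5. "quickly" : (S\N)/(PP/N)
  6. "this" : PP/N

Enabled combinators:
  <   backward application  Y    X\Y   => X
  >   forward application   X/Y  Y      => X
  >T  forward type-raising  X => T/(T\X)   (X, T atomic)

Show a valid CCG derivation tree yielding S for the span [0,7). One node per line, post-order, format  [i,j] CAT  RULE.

[0,7] S   >
  [0,5] S/(S\N)   <
    [0,4] N   >
      [0,2] N/PP   >
        [0,1] "today" : (N/PP)/N
        [1,2] "from" : N
      [2,4] PP   <
        [2,3] "liked" : N
        [3,4] "some" : PP\N
    [4,5] "no" : (S/(S\N))\N
  [5,7] S\N   >
    [5,6] "quickly" : (S\N)/(PP/N)
    [6,7] "this" : PP/N

[0,1] (N/PP)/N  lex  "today"
[1,2] N  lex  "from"
[0,2] N/PP  >  k=1
[2,3] N  lex  "liked"
[3,4] PP\N  lex  "some"
[2,4] PP  <  k=3
[0,4] N  >  k=2
[4,5] (S/(S\N))\N  lex  "no"
[0,5] S/(S\N)  <  k=4
[5,6] (S\N)/(PP/N)  lex  "quickly"
[6,7] PP/N  lex  "this"
[5,7] S\N  >  k=6
[0,7] S  >  k=5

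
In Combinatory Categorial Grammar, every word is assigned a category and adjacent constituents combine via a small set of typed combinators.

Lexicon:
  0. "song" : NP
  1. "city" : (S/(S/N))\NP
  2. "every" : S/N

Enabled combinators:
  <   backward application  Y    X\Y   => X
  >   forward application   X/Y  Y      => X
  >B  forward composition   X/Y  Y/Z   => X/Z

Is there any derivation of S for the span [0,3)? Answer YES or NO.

YES

[0,3] S   >
  [0,2] S/(S/N)   <
    [0,1] "song" : NP
    [1,2] "city" : (S/(S/N))\NP
  [2,3] "every" : S/N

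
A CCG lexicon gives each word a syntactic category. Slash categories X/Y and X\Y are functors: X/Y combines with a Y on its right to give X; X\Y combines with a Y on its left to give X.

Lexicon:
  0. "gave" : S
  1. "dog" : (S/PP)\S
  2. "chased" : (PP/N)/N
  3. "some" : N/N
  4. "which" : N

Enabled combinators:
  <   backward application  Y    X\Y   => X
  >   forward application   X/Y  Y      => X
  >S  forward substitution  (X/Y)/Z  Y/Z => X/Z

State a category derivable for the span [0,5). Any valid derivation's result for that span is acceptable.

S

[0,5] S   >
  [0,2] S/PP   <
    [0,1] "gave" : S
    [1,2] "dog" : (S/PP)\S
  [2,5] PP   >
    [2,4] PP/N   >S
      [2,3] "chased" : (PP/N)/N
      [3,4] "some" : N/N
    [4,5] "which" : N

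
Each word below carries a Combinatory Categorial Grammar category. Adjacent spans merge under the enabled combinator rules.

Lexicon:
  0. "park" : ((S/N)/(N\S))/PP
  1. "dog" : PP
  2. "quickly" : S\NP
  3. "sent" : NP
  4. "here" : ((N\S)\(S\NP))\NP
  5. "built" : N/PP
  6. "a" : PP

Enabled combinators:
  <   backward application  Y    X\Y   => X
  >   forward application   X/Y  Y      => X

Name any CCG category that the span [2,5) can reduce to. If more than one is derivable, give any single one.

N\S

[0,7] S   >
  [0,5] S/N   >
    [0,2] (S/N)/(N\S)   >
      [0,1] "park" : ((S/N)/(N\S))/PP
      [1,2] "dog" : PP
    [2,5] N\S   <
      [2,3] "quickly" : S\NP
      [3,5] (N\S)\(S\NP)   <
        [3,4] "sent" : NP
        [4,5] "here" : ((N\S)\(S\NP))\NP
  [5,7] N   >
    [5,6] "built" : N/PP
    [6,7] "a" : PP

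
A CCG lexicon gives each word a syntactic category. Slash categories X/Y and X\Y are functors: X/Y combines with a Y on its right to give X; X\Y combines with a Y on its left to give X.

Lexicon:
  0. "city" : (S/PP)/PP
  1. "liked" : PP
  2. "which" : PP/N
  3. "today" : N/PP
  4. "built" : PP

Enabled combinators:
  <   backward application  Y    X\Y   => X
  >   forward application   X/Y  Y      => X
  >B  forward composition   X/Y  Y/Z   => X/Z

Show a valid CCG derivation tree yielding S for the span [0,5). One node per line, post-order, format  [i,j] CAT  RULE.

[0,5] S   >
  [0,2] S/PP   >
    [0,1] "city" : (S/PP)/PP
    [1,2] "liked" : PP
  [2,5] PP   >
    [2,3] "which" : PP/N
    [3,5] N   >
      [3,4] "today" : N/PP
      [4,5] "built" : PP

[0,1] (S/PP)/PP  lex  "city"
[1,2] PP  lex  "liked"
[0,2] S/PP  >  k=1
[2,3] PP/N  lex  "which"
[3,4] N/PP  lex  "today"
[4,5] PP  lex  "built"
[3,5] N  >  k=4
[2,5] PP  >  k=3
[0,5] S  >  k=2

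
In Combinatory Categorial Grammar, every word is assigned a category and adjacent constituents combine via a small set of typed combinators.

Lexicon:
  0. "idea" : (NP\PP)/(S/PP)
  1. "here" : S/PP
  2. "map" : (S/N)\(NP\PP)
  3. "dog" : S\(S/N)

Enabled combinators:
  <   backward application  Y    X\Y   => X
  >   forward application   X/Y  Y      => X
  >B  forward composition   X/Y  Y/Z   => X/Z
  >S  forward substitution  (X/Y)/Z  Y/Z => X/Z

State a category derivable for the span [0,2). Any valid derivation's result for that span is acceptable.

[0,4] S   <
  [0,3] S/N   <
    [0,2] NP\PP   >
      [0,1] "idea" : (NP\PP)/(S/PP)
      [1,2] "here" : S/PP
    [2,3] "map" : (S/N)\(NP\PP)
  [3,4] "dog" : S\(S/N)

NP\PP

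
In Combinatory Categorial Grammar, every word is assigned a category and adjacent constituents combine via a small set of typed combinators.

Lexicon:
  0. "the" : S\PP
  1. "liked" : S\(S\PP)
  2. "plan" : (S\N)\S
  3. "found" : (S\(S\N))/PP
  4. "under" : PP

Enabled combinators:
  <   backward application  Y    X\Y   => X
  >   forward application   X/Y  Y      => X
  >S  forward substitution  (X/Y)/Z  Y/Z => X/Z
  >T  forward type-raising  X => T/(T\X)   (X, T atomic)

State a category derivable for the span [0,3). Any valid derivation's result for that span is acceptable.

S\N

[0,5] S   <
  [0,3] S\N   <
    [0,2] S   <
      [0,1] "the" : S\PP
      [1,2] "liked" : S\(S\PP)
    [2,3] "plan" : (S\N)\S
  [3,5] S\(S\N)   >
    [3,4] "found" : (S\(S\N))/PP
    [4,5] "under" : PP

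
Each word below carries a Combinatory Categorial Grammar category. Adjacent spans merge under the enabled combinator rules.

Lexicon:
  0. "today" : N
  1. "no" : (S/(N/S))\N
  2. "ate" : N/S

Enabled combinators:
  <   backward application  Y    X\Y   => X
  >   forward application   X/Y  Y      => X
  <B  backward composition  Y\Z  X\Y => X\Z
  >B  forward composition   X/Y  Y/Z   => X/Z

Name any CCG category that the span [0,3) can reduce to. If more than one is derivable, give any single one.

S

[0,3] S   >
  [0,2] S/(N/S)   <
    [0,1] "today" : N
    [1,2] "no" : (S/(N/S))\N
  [2,3] "ate" : N/S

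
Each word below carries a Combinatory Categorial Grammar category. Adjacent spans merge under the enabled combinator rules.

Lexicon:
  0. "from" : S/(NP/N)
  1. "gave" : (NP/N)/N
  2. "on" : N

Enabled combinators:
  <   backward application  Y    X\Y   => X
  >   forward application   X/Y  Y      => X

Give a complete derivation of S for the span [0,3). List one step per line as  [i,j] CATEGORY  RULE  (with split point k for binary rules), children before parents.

[0,3] S   >
  [0,1] "from" : S/(NP/N)
  [1,3] NP/N   >
    [1,2] "gave" : (NP/N)/N
    [2,3] "on" : N

[0,1] S/(NP/N)  lex  "from"
[1,2] (NP/N)/N  lex  "gave"
[2,3] N  lex  "on"
[1,3] NP/N  >  k=2
[0,3] S  >  k=1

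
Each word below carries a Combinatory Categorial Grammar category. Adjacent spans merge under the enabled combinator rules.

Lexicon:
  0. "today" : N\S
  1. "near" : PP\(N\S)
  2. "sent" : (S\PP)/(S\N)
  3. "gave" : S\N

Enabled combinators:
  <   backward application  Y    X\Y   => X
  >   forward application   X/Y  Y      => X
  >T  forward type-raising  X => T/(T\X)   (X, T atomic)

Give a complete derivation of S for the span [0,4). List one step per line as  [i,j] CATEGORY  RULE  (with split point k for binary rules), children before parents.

[0,4] S   <
  [0,2] PP   <
    [0,1] "today" : N\S
    [1,2] "near" : PP\(N\S)
  [2,4] S\PP   >
    [2,3] "sent" : (S\PP)/(S\N)
    [3,4] "gave" : S\N

[0,1] N\S  lex  "today"
[1,2] PP\(N\S)  lex  "near"
[0,2] PP  <  k=1
[2,3] (S\PP)/(S\N)  lex  "sent"
[3,4] S\N  lex  "gave"
[2,4] S\PP  >  k=3
[0,4] S  <  k=2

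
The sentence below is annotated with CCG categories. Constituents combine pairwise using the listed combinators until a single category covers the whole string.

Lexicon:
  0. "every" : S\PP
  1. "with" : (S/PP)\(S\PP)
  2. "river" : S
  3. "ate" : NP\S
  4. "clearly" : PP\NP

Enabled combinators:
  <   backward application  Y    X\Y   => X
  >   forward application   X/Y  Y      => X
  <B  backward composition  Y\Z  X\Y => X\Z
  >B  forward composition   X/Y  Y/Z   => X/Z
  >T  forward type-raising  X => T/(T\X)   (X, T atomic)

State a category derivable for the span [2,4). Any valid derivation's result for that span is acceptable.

[0,5] S   >
  [0,2] S/PP   <
    [0,1] "every" : S\PP
    [1,2] "with" : (S/PP)\(S\PP)
  [2,5] PP   <
    [2,4] NP   >
      [2,3] NP/(NP\S)   >T
        [2,3] "river" : S
      [3,4] "ate" : NP\S
    [4,5] "clearly" : PP\NP

NP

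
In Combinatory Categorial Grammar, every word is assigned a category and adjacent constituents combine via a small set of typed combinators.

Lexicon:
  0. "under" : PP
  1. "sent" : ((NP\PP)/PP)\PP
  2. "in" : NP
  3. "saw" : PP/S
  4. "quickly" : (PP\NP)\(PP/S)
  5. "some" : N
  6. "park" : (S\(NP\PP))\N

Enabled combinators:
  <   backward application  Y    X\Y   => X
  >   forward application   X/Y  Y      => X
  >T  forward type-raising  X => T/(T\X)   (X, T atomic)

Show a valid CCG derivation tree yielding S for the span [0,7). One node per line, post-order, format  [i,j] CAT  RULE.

[0,1] PP  lex  "under"
[1,2] ((NP\PP)/PP)\PP  lex  "sent"
[0,2] (NP\PP)/PP  <  k=1
[2,3] NP  lex  "in"
[2,3] PP/(PP\NP)  >T
[3,4] PP/S  lex  "saw"
[4,5] (PP\NP)\(PP/S)  lex  "quickly"
[3,5] PP\NP  <  k=4
[2,5] PP  >  k=3
[0,5] NP\PP  >  k=2
[5,6] N  lex  "some"
[6,7] (S\(NP\PP))\N  lex  "park"
[5,7] S\(NP\PP)  <  k=6
[0,7] S  <  k=5

[0,7] S   <
  [0,5] NP\PP   >
    [0,2] (NP\PP)/PP   <
      [0,1] "under" : PP
      [1,2] "sent" : ((NP\PP)/PP)\PP
    [2,5] PP   >
      [2,3] PP/(PP\NP)   >T
        [2,3] "in" : NP
      [3,5] PP\NP   <
        [3,4] "saw" : PP/S
        [4,5] "quickly" : (PP\NP)\(PP/S)
  [5,7] S\(NP\PP)   <
    [5,6] "some" : N
    [6,7] "park" : (S\(NP\PP))\N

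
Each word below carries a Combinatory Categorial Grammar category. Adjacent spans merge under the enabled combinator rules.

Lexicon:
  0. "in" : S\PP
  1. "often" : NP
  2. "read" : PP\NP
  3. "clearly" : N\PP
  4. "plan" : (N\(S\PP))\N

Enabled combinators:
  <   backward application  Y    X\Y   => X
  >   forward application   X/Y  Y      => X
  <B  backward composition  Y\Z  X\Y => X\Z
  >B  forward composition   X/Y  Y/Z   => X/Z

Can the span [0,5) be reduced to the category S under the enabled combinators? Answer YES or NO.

S\PP NP PP\NP N\PP (N\(S\PP))\N
CKY chart[0,5] = {N}; S ∉ chart

NO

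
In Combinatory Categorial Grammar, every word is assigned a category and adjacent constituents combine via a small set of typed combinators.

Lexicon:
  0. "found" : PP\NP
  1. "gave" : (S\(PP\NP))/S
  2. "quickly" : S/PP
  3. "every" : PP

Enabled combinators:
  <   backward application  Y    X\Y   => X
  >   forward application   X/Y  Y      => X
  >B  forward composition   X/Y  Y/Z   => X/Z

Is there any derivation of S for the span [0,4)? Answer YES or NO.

YES

[0,4] S   <
  [0,1] "found" : PP\NP
  [1,4] S\(PP\NP)   >
    [1,2] "gave" : (S\(PP\NP))/S
    [2,4] S   >
      [2,3] "quickly" : S/PP
      [3,4] "every" : PP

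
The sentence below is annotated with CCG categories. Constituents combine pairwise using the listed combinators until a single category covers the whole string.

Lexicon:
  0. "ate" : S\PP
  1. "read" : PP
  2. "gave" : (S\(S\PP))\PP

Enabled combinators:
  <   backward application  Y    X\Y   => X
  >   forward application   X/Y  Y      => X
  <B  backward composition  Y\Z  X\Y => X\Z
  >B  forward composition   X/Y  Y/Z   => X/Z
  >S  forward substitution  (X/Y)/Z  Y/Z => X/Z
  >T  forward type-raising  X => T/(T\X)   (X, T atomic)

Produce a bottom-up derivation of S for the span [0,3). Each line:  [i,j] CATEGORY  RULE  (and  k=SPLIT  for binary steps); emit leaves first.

[0,3] S   <
  [0,1] "ate" : S\PP
  [1,3] S\(S\PP)   <
    [1,2] "read" : PP
    [2,3] "gave" : (S\(S\PP))\PP

[0,1] S\PP  lex  "ate"
[1,2] PP  lex  "read"
[2,3] (S\(S\PP))\PP  lex  "gave"
[1,3] S\(S\PP)  <  k=2
[0,3] S  <  k=1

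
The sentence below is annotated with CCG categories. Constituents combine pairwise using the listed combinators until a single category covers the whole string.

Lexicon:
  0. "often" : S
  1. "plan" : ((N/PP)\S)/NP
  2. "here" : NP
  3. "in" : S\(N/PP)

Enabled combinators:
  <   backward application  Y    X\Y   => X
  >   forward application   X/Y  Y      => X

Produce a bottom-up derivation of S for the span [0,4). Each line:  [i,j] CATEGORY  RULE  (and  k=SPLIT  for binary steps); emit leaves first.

[0,4] S   <
  [0,3] N/PP   <
    [0,1] "often" : S
    [1,3] (N/PP)\S   >
      [1,2] "plan" : ((N/PP)\S)/NP
      [2,3] "here" : NP
  [3,4] "in" : S\(N/PP)

[0,1] S  lex  "often"
[1,2] ((N/PP)\S)/NP  lex  "plan"
[2,3] NP  lex  "here"
[1,3] (N/PP)\S  >  k=2
[0,3] N/PP  <  k=1
[3,4] S\(N/PP)  lex  "in"
[0,4] S  <  k=3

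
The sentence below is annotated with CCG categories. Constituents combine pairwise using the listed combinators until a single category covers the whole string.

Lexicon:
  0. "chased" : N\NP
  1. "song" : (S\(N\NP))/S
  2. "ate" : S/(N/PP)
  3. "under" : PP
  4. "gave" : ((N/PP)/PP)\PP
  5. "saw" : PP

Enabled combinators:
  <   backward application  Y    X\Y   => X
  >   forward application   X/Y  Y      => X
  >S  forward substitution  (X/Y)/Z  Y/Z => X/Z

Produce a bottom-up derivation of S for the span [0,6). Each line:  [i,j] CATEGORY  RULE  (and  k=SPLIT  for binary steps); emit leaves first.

[0,6] S   <
  [0,1] "chased" : N\NP
  [1,6] S\(N\NP)   >
    [1,2] "song" : (S\(N\NP))/S
    [2,6] S   >
      [2,3] "ate" : S/(N/PP)
      [3,6] N/PP   >
        [3,5] (N/PP)/PP   <
          [3,4] "under" : PP
          [4,5] "gave" : ((N/PP)/PP)\PP
        [5,6] "saw" : PP

[0,1] N\NP  lex  "chased"
[1,2] (S\(N\NP))/S  lex  "song"
[2,3] S/(N/PP)  lex  "ate"
[3,4] PP  lex  "under"
[4,5] ((N/PP)/PP)\PP  lex  "gave"
[3,5] (N/PP)/PP  <  k=4
[5,6] PP  lex  "saw"
[3,6] N/PP  >  k=5
[2,6] S  >  k=3
[1,6] S\(N\NP)  >  k=2
[0,6] S  <  k=1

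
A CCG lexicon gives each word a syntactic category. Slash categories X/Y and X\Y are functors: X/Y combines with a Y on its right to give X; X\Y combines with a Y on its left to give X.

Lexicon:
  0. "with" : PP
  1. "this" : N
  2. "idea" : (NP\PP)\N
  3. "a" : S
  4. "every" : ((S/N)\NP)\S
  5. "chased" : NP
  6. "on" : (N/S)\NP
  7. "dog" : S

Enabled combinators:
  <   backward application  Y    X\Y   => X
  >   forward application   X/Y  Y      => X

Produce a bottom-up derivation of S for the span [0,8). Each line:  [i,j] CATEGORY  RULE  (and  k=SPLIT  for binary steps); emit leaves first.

[0,1] PP  lex  "with"
[1,2] N  lex  "this"
[2,3] (NP\PP)\N  lex  "idea"
[1,3] NP\PP  <  k=2
[0,3] NP  <  k=1
[3,4] S  lex  "a"
[4,5] ((S/N)\NP)\S  lex  "every"
[3,5] (S/N)\NP  <  k=4
[0,5] S/N  <  k=3
[5,6] NP  lex  "chased"
[6,7] (N/S)\NP  lex  "on"
[5,7] N/S  <  k=6
[7,8] S  lex  "dog"
[5,8] N  >  k=7
[0,8] S  >  k=5

[0,8] S   >
  [0,5] S/N   <
    [0,3] NP   <
      [0,1] "with" : PP
      [1,3] NP\PP   <
        [1,2] "this" : N
        [2,3] "idea" : (NP\PP)\N
    [3,5] (S/N)\NP   <
      [3,4] "a" : S
      [4,5] "every" : ((S/N)\NP)\S
  [5,8] N   >
    [5,7] N/S   <
      [5,6] "chased" : NP
      [6,7] "on" : (N/S)\NP
    [7,8] "dog" : S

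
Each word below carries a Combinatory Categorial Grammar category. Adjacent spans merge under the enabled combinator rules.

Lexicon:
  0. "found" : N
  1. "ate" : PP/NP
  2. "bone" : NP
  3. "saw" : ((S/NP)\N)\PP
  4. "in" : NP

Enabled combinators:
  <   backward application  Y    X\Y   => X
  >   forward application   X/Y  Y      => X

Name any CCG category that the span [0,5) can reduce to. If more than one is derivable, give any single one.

S

[0,5] S   >
  [0,4] S/NP   <
    [0,1] "found" : N
    [1,4] (S/NP)\N   <
      [1,3] PP   >
        [1,2] "ate" : PP/NP
        [2,3] "bone" : NP
      [3,4] "saw" : ((S/NP)\N)\PP
  [4,5] "in" : NP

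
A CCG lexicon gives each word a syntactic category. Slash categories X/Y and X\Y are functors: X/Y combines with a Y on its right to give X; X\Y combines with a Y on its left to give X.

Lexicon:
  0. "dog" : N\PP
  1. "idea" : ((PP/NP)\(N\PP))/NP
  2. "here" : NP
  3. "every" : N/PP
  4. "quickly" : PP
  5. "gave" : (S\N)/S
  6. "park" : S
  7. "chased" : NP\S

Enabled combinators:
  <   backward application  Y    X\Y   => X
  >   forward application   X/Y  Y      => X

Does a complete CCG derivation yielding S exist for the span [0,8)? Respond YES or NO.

NO

N\PP ((PP/NP)\(N\PP))/NP NP N/PP PP (S\N)/S S NP\S
CKY chart[0,8] = {PP}; S ∉ chart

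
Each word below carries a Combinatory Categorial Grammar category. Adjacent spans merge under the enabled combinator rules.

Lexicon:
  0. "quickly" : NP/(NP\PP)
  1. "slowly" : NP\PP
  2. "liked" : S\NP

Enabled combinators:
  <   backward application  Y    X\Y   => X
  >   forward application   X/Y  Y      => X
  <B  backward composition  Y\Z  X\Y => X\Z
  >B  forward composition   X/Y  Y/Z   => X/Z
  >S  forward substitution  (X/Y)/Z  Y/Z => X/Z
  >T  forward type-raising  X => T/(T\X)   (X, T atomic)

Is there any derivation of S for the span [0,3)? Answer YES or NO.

[0,3] S   <
  [0,2] NP   >
    [0,1] "quickly" : NP/(NP\PP)
    [1,2] "slowly" : NP\PP
  [2,3] "liked" : S\NP

YES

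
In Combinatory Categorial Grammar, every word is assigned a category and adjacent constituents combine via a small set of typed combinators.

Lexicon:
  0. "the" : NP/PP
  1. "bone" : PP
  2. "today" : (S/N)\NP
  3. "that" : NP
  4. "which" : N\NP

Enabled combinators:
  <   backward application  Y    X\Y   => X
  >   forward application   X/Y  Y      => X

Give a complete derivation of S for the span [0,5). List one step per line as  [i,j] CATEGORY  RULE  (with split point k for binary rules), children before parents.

[0,1] NP/PP  lex  "the"
[1,2] PP  lex  "bone"
[0,2] NP  >  k=1
[2,3] (S/N)\NP  lex  "today"
[0,3] S/N  <  k=2
[3,4] NP  lex  "that"
[4,5] N\NP  lex  "which"
[3,5] N  <  k=4
[0,5] S  >  k=3

[0,5] S   >
  [0,3] S/N   <
    [0,2] NP   >
      [0,1] "the" : NP/PP
      [1,2] "bone" : PP
    [2,3] "today" : (S/N)\NP
  [3,5] N   <
    [3,4] "that" : NP
    [4,5] "which" : N\NP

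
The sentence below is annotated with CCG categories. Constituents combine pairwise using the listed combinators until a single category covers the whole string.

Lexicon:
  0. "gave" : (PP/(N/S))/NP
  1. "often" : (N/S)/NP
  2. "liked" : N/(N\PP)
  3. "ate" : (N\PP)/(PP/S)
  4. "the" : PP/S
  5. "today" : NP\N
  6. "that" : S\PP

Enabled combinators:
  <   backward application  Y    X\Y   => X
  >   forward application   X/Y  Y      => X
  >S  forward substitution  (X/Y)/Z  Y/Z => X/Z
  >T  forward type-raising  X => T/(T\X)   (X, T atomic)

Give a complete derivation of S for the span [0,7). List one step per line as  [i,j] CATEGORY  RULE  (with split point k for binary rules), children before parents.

[0,1] (PP/(N/S))/NP  lex  "gave"
[1,2] (N/S)/NP  lex  "often"
[0,2] PP/NP  >S  k=1
[2,3] N/(N\PP)  lex  "liked"
[3,4] (N\PP)/(PP/S)  lex  "ate"
[4,5] PP/S  lex  "the"
[3,5] N\PP  >  k=4
[2,5] N  >  k=3
[5,6] NP\N  lex  "today"
[2,6] NP  <  k=5
[0,6] PP  >  k=2
[6,7] S\PP  lex  "that"
[0,7] S  <  k=6

[0,7] S   <
  [0,6] PP   >
    [0,2] PP/NP   >S
      [0,1] "gave" : (PP/(N/S))/NP
      [1,2] "often" : (N/S)/NP
    [2,6] NP   <
      [2,5] N   >
        [2,3] "liked" : N/(N\PP)
        [3,5] N\PP   >
          [3,4] "ate" : (N\PP)/(PP/S)
          [4,5] "the" : PP/S
      [5,6] "today" : NP\N
  [6,7] "that" : S\PP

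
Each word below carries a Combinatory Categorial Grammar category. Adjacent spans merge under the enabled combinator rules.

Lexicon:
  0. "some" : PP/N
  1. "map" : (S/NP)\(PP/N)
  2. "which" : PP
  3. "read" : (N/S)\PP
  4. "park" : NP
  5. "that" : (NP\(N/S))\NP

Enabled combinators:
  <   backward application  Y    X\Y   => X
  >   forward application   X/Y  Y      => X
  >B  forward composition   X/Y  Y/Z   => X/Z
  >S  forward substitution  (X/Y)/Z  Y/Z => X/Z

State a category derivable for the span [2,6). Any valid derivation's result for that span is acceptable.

[0,6] S   >
  [0,2] S/NP   <
    [0,1] "some" : PP/N
    [1,2] "map" : (S/NP)\(PP/N)
  [2,6] NP   <
    [2,4] N/S   <
      [2,3] "which" : PP
      [3,4] "read" : (N/S)\PP
    [4,6] NP\(N/S)   <
      [4,5] "park" : NP
      [5,6] "that" : (NP\(N/S))\NP

NP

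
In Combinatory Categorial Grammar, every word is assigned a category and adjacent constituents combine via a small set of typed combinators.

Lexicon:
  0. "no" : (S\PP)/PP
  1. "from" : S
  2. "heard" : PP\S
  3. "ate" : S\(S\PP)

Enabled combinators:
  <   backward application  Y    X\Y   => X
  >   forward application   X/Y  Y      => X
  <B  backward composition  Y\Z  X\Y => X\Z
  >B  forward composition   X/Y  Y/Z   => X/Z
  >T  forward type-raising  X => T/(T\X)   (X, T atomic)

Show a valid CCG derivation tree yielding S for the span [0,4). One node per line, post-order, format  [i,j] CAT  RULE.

[0,1] (S\PP)/PP  lex  "no"
[1,2] S  lex  "from"
[1,2] PP/(PP\S)  >T
[2,3] PP\S  lex  "heard"
[1,3] PP  >  k=2
[0,3] S\PP  >  k=1
[3,4] S\(S\PP)  lex  "ate"
[0,4] S  <  k=3

[0,4] S   <
  [0,3] S\PP   >
    [0,1] "no" : (S\PP)/PP
    [1,3] PP   >
      [1,2] PP/(PP\S)   >T
        [1,2] "from" : S
      [2,3] "heard" : PP\S
  [3,4] "ate" : S\(S\PP)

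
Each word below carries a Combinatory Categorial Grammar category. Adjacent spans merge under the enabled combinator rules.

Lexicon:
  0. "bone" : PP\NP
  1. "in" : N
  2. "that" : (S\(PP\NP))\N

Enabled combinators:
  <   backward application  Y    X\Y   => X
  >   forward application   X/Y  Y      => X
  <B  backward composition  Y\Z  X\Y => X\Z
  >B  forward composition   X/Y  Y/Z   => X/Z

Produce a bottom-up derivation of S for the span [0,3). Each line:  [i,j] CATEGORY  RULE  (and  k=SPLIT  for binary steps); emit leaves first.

[0,3] S   <
  [0,1] "bone" : PP\NP
  [1,3] S\(PP\NP)   <
    [1,2] "in" : N
    [2,3] "that" : (S\(PP\NP))\N

[0,1] PP\NP  lex  "bone"
[1,2] N  lex  "in"
[2,3] (S\(PP\NP))\N  lex  "that"
[1,3] S\(PP\NP)  <  k=2
[0,3] S  <  k=1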